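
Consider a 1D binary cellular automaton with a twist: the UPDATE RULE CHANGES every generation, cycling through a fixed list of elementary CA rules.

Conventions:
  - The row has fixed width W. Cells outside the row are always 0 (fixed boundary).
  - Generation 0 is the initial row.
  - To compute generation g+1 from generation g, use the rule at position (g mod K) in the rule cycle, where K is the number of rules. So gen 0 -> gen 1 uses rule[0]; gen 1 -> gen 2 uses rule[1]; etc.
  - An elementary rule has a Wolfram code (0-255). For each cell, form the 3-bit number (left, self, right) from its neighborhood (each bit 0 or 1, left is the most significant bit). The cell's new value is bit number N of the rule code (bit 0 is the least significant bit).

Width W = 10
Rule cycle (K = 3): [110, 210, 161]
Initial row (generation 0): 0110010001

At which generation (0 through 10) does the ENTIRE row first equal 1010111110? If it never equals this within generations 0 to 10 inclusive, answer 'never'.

Gen 0: 0110010001
Gen 1 (rule 110): 1110110011
Gen 2 (rule 210): 0110011101
Gen 3 (rule 161): 0000001010
Gen 4 (rule 110): 0000011110
Gen 5 (rule 210): 0000101111
Gen 6 (rule 161): 1110010110
Gen 7 (rule 110): 1010111110
Gen 8 (rule 210): 0000011111
Gen 9 (rule 161): 1111001110
Gen 10 (rule 110): 1001011010

Answer: 7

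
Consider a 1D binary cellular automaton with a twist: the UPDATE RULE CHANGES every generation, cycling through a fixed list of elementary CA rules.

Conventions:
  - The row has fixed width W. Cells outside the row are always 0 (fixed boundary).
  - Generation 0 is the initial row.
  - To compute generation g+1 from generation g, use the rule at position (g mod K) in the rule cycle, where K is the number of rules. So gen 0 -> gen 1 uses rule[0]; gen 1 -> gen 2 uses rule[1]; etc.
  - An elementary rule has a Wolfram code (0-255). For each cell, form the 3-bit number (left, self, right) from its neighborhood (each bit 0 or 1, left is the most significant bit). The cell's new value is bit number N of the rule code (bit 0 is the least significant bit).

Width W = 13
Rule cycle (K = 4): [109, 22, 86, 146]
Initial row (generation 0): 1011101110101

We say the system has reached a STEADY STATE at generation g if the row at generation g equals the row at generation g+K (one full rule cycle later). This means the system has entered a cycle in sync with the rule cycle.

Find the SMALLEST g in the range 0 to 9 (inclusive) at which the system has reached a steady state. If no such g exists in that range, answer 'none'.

Answer: 2

Derivation:
Gen 0: 1011101110101
Gen 1 (rule 109): 1110111011111
Gen 2 (rule 22): 0000000000000
Gen 3 (rule 86): 0000000000000
Gen 4 (rule 146): 0000000000000
Gen 5 (rule 109): 1111111111111
Gen 6 (rule 22): 0000000000000
Gen 7 (rule 86): 0000000000000
Gen 8 (rule 146): 0000000000000
Gen 9 (rule 109): 1111111111111
Gen 10 (rule 22): 0000000000000
Gen 11 (rule 86): 0000000000000
Gen 12 (rule 146): 0000000000000
Gen 13 (rule 109): 1111111111111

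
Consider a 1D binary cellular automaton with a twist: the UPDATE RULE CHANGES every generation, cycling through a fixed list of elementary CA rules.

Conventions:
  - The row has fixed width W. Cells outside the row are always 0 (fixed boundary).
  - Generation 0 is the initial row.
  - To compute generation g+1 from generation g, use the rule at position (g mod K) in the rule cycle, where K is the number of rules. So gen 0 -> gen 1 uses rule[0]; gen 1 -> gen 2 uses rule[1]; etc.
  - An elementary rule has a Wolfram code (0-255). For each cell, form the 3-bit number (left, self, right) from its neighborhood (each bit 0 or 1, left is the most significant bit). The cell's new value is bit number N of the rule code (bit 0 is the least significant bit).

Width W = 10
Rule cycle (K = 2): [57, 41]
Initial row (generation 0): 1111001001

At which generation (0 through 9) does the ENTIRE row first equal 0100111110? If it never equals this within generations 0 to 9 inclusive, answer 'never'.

Answer: never

Derivation:
Gen 0: 1111001001
Gen 1 (rule 57): 1000100100
Gen 2 (rule 41): 0010000001
Gen 3 (rule 57): 1001111100
Gen 4 (rule 41): 0001000001
Gen 5 (rule 57): 1100111100
Gen 6 (rule 41): 1000100001
Gen 7 (rule 57): 0110011100
Gen 8 (rule 41): 0100010001
Gen 9 (rule 57): 0011001100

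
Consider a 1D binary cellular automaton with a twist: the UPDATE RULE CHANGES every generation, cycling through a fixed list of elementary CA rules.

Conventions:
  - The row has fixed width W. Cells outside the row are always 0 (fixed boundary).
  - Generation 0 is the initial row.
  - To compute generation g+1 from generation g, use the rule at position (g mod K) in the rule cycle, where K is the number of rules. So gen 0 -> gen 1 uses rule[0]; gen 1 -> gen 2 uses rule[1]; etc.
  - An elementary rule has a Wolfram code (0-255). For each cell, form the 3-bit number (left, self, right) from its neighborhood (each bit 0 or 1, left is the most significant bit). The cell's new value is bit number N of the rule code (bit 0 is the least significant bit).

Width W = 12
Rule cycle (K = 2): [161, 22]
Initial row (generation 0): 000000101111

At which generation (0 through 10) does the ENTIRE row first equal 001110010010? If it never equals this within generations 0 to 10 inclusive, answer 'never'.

Answer: never

Derivation:
Gen 0: 000000101111
Gen 1 (rule 161): 111110010110
Gen 2 (rule 22): 000001110001
Gen 3 (rule 161): 111100100100
Gen 4 (rule 22): 000011111110
Gen 5 (rule 161): 111001111100
Gen 6 (rule 22): 000110000010
Gen 7 (rule 161): 110000111000
Gen 8 (rule 22): 001001000100
Gen 9 (rule 161): 100000010001
Gen 10 (rule 22): 110000111011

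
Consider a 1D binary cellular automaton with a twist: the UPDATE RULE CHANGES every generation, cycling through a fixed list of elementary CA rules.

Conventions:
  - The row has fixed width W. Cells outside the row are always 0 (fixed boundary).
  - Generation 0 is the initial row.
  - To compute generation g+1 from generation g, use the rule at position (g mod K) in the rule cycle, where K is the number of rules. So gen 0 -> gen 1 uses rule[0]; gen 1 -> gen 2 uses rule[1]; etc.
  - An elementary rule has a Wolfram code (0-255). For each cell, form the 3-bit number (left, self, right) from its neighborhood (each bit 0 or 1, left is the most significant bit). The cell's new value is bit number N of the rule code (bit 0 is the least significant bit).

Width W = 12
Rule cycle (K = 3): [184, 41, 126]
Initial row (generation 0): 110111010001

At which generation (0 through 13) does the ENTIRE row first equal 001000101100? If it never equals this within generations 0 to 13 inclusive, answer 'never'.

Answer: never

Derivation:
Gen 0: 110111010001
Gen 1 (rule 184): 101110101000
Gen 2 (rule 41): 011001010011
Gen 3 (rule 126): 111111111111
Gen 4 (rule 184): 111111111110
Gen 5 (rule 41): 100000000000
Gen 6 (rule 126): 110000000000
Gen 7 (rule 184): 101000000000
Gen 8 (rule 41): 010011111111
Gen 9 (rule 126): 111110000001
Gen 10 (rule 184): 111101000000
Gen 11 (rule 41): 100010011111
Gen 12 (rule 126): 110111110001
Gen 13 (rule 184): 101111101000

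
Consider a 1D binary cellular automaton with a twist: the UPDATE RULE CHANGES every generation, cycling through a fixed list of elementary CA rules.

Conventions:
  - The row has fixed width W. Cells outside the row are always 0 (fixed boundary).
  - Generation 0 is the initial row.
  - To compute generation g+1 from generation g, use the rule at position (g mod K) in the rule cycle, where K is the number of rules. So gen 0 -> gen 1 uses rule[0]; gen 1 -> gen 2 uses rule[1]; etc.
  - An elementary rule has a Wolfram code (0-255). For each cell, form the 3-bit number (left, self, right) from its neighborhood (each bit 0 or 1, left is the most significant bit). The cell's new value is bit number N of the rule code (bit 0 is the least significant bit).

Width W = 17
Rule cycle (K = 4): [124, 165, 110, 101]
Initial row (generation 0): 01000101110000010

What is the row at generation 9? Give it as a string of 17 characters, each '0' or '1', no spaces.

Answer: 11111011110111011

Derivation:
Gen 0: 01000101110000010
Gen 1 (rule 124): 01100111011000011
Gen 2 (rule 165): 00000010100011000
Gen 3 (rule 110): 00000111100111000
Gen 4 (rule 101): 11110000100001011
Gen 5 (rule 124): 10011000110001111
Gen 6 (rule 165): 10000010000100110
Gen 7 (rule 110): 10000110001101110
Gen 8 (rule 101): 10110010100110010
Gen 9 (rule 124): 11111011110111011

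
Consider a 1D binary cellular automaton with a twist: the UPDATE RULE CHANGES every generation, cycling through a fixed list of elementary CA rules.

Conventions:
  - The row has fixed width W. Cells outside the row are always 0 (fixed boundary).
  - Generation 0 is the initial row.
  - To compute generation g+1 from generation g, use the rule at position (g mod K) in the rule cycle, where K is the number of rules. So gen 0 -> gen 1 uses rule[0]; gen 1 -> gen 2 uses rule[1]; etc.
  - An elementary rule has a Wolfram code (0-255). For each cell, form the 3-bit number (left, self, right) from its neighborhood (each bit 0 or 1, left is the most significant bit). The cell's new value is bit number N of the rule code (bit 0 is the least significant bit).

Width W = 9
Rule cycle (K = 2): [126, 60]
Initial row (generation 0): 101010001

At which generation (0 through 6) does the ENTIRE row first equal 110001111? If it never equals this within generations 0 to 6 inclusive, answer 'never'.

Gen 0: 101010001
Gen 1 (rule 126): 111111011
Gen 2 (rule 60): 100000110
Gen 3 (rule 126): 110001111
Gen 4 (rule 60): 101001000
Gen 5 (rule 126): 111111100
Gen 6 (rule 60): 100000010

Answer: 3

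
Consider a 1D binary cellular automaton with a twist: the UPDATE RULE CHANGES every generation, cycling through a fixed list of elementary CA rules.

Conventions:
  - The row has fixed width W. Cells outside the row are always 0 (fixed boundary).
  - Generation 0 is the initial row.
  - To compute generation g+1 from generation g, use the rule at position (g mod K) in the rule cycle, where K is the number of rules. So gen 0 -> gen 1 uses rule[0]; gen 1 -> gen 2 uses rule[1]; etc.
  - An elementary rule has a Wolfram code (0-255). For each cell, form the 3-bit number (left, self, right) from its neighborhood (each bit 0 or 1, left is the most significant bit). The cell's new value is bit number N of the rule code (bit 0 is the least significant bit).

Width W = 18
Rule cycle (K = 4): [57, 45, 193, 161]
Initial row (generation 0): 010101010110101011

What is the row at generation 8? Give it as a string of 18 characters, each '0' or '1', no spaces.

Gen 0: 010101010110101011
Gen 1 (rule 57): 001010101101010110
Gen 2 (rule 45): 101111111011111100
Gen 3 (rule 193): 000111111001111101
Gen 4 (rule 161): 110011110000111010
Gen 5 (rule 57): 101010001110100101
Gen 6 (rule 45): 111110101001100111
Gen 7 (rule 193): 011110000000100011
Gen 8 (rule 161): 001100111110001000

Answer: 001100111110001000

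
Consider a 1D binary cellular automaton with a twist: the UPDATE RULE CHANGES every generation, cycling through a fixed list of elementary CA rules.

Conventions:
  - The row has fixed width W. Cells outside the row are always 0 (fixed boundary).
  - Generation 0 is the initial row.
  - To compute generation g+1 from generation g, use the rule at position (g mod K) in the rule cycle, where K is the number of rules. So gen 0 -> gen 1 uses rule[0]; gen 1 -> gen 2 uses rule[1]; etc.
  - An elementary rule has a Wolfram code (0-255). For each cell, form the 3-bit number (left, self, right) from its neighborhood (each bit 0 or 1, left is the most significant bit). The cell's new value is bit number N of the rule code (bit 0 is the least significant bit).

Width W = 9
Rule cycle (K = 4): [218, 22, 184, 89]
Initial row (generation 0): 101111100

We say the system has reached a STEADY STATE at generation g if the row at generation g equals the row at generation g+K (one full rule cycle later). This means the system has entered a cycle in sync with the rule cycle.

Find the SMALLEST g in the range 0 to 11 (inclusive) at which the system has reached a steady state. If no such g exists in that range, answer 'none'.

Gen 0: 101111100
Gen 1 (rule 218): 001111110
Gen 2 (rule 22): 010000001
Gen 3 (rule 184): 001000000
Gen 4 (rule 89): 100111111
Gen 5 (rule 218): 011111111
Gen 6 (rule 22): 100000000
Gen 7 (rule 184): 010000000
Gen 8 (rule 89): 001111111
Gen 9 (rule 218): 011111111
Gen 10 (rule 22): 100000000
Gen 11 (rule 184): 010000000
Gen 12 (rule 89): 001111111
Gen 13 (rule 218): 011111111
Gen 14 (rule 22): 100000000
Gen 15 (rule 184): 010000000

Answer: 5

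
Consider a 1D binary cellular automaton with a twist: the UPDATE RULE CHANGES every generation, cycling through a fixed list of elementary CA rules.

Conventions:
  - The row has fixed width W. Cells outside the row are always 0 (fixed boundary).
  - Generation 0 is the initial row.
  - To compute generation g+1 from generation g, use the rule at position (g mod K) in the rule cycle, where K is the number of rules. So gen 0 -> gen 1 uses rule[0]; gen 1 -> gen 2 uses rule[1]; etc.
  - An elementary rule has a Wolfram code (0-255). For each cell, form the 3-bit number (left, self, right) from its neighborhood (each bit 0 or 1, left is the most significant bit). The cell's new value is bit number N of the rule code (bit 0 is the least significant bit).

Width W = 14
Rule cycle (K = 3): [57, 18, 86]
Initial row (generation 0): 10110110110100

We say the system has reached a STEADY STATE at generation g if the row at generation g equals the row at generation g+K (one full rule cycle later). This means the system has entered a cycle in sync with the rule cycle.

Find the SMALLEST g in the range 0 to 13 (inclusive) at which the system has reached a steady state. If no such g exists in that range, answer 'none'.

Answer: 5

Derivation:
Gen 0: 10110110110100
Gen 1 (rule 57): 01101101101011
Gen 2 (rule 18): 10000000000000
Gen 3 (rule 86): 11000000000000
Gen 4 (rule 57): 10111111111111
Gen 5 (rule 18): 00000000000000
Gen 6 (rule 86): 00000000000000
Gen 7 (rule 57): 11111111111111
Gen 8 (rule 18): 00000000000000
Gen 9 (rule 86): 00000000000000
Gen 10 (rule 57): 11111111111111
Gen 11 (rule 18): 00000000000000
Gen 12 (rule 86): 00000000000000
Gen 13 (rule 57): 11111111111111
Gen 14 (rule 18): 00000000000000
Gen 15 (rule 86): 00000000000000
Gen 16 (rule 57): 11111111111111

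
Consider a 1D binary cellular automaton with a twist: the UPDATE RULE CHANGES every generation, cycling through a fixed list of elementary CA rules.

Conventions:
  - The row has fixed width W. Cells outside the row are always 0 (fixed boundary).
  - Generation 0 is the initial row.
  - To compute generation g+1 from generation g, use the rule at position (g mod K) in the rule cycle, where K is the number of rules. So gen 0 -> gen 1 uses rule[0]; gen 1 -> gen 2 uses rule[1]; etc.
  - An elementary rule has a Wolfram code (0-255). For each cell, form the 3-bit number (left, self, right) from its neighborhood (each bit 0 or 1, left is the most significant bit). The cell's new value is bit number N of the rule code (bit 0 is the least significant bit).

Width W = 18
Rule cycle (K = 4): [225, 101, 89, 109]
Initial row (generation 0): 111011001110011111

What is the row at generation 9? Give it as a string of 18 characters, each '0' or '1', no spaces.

Gen 0: 111011001110011111
Gen 1 (rule 225): 011101000110001111
Gen 2 (rule 101): 000111010010100001
Gen 3 (rule 89): 110101001000011100
Gen 4 (rule 109): 111111001011010101
Gen 5 (rule 225): 011111000101101010
Gen 6 (rule 101): 000001010110111110
Gen 7 (rule 89): 111100000110100011
Gen 8 (rule 109): 100101110111101011
Gen 9 (rule 225): 000010111011110101

Answer: 000010111011110101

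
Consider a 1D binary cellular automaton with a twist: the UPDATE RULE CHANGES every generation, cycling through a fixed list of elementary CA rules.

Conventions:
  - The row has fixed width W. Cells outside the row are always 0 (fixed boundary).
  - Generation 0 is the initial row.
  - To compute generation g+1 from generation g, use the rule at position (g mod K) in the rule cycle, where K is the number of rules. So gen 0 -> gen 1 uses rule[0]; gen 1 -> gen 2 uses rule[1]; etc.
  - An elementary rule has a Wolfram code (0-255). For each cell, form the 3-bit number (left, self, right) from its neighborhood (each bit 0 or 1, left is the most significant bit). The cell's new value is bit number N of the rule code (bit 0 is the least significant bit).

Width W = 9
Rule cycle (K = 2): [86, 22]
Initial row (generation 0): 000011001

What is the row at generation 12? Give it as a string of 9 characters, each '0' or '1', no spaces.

Gen 0: 000011001
Gen 1 (rule 86): 000101111
Gen 2 (rule 22): 001100000
Gen 3 (rule 86): 010110000
Gen 4 (rule 22): 110001000
Gen 5 (rule 86): 011011100
Gen 6 (rule 22): 100000010
Gen 7 (rule 86): 110000111
Gen 8 (rule 22): 001001000
Gen 9 (rule 86): 011111100
Gen 10 (rule 22): 100000010
Gen 11 (rule 86): 110000111
Gen 12 (rule 22): 001001000

Answer: 001001000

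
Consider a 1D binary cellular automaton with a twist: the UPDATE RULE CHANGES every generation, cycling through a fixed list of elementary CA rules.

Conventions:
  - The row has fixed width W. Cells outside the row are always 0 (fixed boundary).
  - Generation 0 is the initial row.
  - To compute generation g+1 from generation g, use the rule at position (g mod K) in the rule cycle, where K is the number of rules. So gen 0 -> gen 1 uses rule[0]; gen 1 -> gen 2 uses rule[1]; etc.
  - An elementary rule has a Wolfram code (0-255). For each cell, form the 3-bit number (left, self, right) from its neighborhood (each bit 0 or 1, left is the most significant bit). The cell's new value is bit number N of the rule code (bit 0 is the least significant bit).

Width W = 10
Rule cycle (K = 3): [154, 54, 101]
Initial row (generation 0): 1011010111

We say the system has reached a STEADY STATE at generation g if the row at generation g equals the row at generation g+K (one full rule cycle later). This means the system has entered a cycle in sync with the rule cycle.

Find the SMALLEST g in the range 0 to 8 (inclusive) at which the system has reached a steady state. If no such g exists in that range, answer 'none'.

Gen 0: 1011010111
Gen 1 (rule 154): 0010000110
Gen 2 (rule 54): 0111001001
Gen 3 (rule 101): 0001001001
Gen 4 (rule 154): 0010110110
Gen 5 (rule 54): 0111001001
Gen 6 (rule 101): 0001001001
Gen 7 (rule 154): 0010110110
Gen 8 (rule 54): 0111001001
Gen 9 (rule 101): 0001001001
Gen 10 (rule 154): 0010110110
Gen 11 (rule 54): 0111001001

Answer: 2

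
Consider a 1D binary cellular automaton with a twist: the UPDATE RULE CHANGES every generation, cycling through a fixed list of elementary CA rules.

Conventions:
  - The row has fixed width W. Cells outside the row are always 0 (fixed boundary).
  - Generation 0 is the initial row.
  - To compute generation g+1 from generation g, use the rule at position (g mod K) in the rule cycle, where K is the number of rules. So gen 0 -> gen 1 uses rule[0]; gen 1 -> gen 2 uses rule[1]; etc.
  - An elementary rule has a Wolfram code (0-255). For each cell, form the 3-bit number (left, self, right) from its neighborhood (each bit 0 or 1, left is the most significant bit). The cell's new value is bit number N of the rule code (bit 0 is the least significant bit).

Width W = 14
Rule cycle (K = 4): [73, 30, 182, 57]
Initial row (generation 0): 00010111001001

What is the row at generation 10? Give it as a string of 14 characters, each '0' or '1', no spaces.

Answer: 00001101110100

Derivation:
Gen 0: 00010111001001
Gen 1 (rule 73): 11000101000000
Gen 2 (rule 30): 10101101100000
Gen 3 (rule 182): 11110010010000
Gen 4 (rule 57): 10001001001111
Gen 5 (rule 73): 00100000001001
Gen 6 (rule 30): 01110000011111
Gen 7 (rule 182): 10101000101110
Gen 8 (rule 57): 01010110011001
Gen 9 (rule 73): 00000110011000
Gen 10 (rule 30): 00001101110100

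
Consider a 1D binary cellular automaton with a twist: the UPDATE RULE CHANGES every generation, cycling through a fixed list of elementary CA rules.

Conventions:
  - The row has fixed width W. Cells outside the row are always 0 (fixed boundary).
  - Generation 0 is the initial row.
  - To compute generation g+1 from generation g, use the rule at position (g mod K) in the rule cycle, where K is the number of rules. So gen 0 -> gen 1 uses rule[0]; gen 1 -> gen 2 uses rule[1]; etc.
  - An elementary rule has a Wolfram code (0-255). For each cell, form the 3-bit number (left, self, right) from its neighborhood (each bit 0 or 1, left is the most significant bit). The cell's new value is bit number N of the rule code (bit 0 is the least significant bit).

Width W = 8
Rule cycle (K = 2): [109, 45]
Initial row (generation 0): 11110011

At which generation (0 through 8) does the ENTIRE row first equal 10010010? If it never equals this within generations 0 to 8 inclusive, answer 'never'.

Answer: 2

Derivation:
Gen 0: 11110011
Gen 1 (rule 109): 10010011
Gen 2 (rule 45): 10010010
Gen 3 (rule 109): 10010010
Gen 4 (rule 45): 10010010
Gen 5 (rule 109): 10010010
Gen 6 (rule 45): 10010010
Gen 7 (rule 109): 10010010
Gen 8 (rule 45): 10010010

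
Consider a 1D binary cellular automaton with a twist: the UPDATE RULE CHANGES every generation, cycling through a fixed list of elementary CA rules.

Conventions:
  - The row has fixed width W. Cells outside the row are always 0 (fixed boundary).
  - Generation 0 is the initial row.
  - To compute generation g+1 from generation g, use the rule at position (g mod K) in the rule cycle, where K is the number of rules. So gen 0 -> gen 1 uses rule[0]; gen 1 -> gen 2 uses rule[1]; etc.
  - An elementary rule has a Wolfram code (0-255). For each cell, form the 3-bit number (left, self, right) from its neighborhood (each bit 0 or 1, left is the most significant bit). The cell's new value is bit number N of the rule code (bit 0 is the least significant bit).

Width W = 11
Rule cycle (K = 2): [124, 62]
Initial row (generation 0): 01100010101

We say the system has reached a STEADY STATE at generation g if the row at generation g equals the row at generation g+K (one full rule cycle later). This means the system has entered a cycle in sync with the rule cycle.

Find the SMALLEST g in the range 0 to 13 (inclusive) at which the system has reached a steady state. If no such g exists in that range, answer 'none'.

Gen 0: 01100010101
Gen 1 (rule 124): 01110011111
Gen 2 (rule 62): 11001110000
Gen 3 (rule 124): 11101011000
Gen 4 (rule 62): 10011110100
Gen 5 (rule 124): 11010011110
Gen 6 (rule 62): 10111110001
Gen 7 (rule 124): 11100011001
Gen 8 (rule 62): 10010110111
Gen 9 (rule 124): 11011111101
Gen 10 (rule 62): 10110000011
Gen 11 (rule 124): 11111000011
Gen 12 (rule 62): 10000100110
Gen 13 (rule 124): 11000110111
Gen 14 (rule 62): 10101101100
Gen 15 (rule 124): 11111111110

Answer: none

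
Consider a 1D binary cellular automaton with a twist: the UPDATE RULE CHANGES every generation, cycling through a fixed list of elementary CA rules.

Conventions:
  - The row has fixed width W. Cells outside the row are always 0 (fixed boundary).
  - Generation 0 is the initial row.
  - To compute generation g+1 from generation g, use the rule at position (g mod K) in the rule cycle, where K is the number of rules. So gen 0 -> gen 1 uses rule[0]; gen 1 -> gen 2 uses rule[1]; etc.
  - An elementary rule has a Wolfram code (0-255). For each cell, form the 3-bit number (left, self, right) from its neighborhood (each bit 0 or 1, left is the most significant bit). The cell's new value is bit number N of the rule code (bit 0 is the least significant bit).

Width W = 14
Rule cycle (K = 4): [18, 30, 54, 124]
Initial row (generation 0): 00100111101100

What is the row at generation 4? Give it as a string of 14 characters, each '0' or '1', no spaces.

Gen 0: 00100111101100
Gen 1 (rule 18): 01011000000010
Gen 2 (rule 30): 11010100000111
Gen 3 (rule 54): 00111110001000
Gen 4 (rule 124): 00100011001100

Answer: 00100011001100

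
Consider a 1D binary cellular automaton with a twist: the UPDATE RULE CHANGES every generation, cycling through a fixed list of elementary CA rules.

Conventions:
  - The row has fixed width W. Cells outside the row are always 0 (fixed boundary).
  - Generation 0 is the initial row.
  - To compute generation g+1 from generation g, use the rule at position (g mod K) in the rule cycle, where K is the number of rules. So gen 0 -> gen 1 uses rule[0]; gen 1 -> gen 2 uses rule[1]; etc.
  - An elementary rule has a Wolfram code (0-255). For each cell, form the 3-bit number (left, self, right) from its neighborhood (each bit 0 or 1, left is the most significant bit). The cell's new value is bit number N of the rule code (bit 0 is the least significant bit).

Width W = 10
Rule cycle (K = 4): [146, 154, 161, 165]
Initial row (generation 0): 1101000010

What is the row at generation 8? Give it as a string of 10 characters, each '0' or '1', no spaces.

Answer: 1001111101

Derivation:
Gen 0: 1101000010
Gen 1 (rule 146): 0000100101
Gen 2 (rule 154): 0001011000
Gen 3 (rule 161): 1100100011
Gen 4 (rule 165): 0000101000
Gen 5 (rule 146): 0001000100
Gen 6 (rule 154): 0010101010
Gen 7 (rule 161): 1001010100
Gen 8 (rule 165): 1001111101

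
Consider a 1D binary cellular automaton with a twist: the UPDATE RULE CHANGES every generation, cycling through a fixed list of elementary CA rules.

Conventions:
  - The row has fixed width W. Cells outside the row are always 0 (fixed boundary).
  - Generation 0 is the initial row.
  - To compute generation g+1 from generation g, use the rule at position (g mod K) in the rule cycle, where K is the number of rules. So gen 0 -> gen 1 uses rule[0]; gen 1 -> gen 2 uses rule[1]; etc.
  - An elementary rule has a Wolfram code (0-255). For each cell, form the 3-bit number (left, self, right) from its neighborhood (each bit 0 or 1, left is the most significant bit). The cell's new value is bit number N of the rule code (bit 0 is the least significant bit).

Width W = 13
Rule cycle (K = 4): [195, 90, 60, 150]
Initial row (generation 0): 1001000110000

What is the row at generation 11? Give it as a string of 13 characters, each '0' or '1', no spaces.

Answer: 1100110011110

Derivation:
Gen 0: 1001000110000
Gen 1 (rule 195): 0010011010111
Gen 2 (rule 90): 0101111000101
Gen 3 (rule 60): 0111000100111
Gen 4 (rule 150): 1010101111010
Gen 5 (rule 195): 0000000111000
Gen 6 (rule 90): 0000001101100
Gen 7 (rule 60): 0000001011010
Gen 8 (rule 150): 0000011000011
Gen 9 (rule 195): 1111101011101
Gen 10 (rule 90): 1000100010100
Gen 11 (rule 60): 1100110011110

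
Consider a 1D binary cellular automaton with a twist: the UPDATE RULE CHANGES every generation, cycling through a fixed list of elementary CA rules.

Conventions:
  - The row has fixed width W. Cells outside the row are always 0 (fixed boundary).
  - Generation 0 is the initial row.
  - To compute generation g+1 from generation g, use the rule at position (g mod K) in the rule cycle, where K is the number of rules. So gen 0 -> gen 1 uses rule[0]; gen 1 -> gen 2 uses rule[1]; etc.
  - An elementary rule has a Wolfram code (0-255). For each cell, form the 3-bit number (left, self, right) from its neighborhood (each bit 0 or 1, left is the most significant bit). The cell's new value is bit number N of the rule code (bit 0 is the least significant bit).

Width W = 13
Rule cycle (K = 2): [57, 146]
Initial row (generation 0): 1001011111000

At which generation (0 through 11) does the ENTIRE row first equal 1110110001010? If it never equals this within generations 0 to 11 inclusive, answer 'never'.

Answer: never

Derivation:
Gen 0: 1001011111000
Gen 1 (rule 57): 0100110000111
Gen 2 (rule 146): 1011001001010
Gen 3 (rule 57): 0110100100101
Gen 4 (rule 146): 1000011011000
Gen 5 (rule 57): 0111010110111
Gen 6 (rule 146): 1010000000010
Gen 7 (rule 57): 0101111111001
Gen 8 (rule 146): 1000111110110
Gen 9 (rule 57): 0110100001101
Gen 10 (rule 146): 1000010010000
Gen 11 (rule 57): 0111001001111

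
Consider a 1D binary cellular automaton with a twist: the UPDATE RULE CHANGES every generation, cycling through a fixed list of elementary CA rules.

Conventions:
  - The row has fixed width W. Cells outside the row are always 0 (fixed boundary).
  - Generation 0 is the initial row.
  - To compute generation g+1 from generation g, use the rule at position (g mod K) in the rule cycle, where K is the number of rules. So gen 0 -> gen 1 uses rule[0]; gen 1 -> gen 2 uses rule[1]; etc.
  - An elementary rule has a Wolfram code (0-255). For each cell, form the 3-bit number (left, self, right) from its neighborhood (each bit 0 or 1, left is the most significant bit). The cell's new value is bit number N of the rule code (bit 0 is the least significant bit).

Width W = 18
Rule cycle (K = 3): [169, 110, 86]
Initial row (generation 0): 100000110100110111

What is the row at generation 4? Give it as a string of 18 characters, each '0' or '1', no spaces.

Answer: 010011101100100110

Derivation:
Gen 0: 100000110100110111
Gen 1 (rule 169): 001110101000101110
Gen 2 (rule 110): 011011111001111010
Gen 3 (rule 86): 101000001110001011
Gen 4 (rule 169): 010011101100100110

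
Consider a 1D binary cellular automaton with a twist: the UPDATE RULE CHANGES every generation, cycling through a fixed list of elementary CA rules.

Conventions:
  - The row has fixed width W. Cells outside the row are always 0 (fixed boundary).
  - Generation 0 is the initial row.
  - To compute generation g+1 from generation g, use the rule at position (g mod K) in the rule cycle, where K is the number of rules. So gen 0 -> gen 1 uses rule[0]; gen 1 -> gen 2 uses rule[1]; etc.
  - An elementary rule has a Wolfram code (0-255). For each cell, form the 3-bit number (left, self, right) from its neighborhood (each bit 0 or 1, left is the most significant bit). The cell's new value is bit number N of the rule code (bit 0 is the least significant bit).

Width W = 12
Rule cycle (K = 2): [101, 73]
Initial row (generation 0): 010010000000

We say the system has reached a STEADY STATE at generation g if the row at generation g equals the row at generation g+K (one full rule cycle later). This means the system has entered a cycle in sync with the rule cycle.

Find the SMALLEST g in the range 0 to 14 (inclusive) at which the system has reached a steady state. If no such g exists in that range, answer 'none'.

Gen 0: 010010000000
Gen 1 (rule 101): 010010111111
Gen 2 (rule 73): 000000100001
Gen 3 (rule 101): 111110101101
Gen 4 (rule 73): 100010001100
Gen 5 (rule 101): 101010100101
Gen 6 (rule 73): 000000000000
Gen 7 (rule 101): 111111111111
Gen 8 (rule 73): 100000000001
Gen 9 (rule 101): 101111111101
Gen 10 (rule 73): 001000000100
Gen 11 (rule 101): 101011110101
Gen 12 (rule 73): 000010010000
Gen 13 (rule 101): 111010010111
Gen 14 (rule 73): 101000000101
Gen 15 (rule 101): 111011110111
Gen 16 (rule 73): 101010010101

Answer: none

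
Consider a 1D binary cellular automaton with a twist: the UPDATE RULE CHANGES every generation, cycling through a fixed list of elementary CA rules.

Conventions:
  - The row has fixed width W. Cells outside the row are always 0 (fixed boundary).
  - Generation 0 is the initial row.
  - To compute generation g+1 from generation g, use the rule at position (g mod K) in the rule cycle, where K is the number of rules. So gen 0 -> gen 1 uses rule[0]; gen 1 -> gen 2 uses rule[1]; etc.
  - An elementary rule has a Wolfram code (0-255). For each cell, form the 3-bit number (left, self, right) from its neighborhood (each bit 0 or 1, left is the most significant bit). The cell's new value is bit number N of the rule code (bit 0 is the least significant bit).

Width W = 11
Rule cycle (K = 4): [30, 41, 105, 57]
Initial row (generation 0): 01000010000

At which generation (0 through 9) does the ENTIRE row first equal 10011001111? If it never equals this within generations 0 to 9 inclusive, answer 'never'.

Answer: 8

Derivation:
Gen 0: 01000010000
Gen 1 (rule 30): 11100111000
Gen 2 (rule 41): 10000100011
Gen 3 (rule 105): 00110001011
Gen 4 (rule 57): 10101100110
Gen 5 (rule 30): 10101011101
Gen 6 (rule 41): 01010110010
Gen 7 (rule 105): 00101110000
Gen 8 (rule 57): 10011001111
Gen 9 (rule 30): 11110111000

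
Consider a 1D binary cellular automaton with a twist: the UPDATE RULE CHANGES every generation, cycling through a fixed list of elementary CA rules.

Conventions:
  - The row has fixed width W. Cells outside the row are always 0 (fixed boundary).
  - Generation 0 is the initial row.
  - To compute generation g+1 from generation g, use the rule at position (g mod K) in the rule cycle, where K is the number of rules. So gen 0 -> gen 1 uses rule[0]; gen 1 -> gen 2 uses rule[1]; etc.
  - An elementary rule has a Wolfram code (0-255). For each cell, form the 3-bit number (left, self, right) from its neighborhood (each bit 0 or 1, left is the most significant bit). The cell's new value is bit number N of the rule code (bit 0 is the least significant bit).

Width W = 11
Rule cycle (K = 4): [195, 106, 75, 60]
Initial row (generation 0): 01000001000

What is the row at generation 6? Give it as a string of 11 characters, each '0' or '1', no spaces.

Answer: 01111110111

Derivation:
Gen 0: 01000001000
Gen 1 (rule 195): 10011110011
Gen 2 (rule 106): 00110010111
Gen 3 (rule 75): 11110100101
Gen 4 (rule 60): 10001110111
Gen 5 (rule 195): 00110110011
Gen 6 (rule 106): 01111110111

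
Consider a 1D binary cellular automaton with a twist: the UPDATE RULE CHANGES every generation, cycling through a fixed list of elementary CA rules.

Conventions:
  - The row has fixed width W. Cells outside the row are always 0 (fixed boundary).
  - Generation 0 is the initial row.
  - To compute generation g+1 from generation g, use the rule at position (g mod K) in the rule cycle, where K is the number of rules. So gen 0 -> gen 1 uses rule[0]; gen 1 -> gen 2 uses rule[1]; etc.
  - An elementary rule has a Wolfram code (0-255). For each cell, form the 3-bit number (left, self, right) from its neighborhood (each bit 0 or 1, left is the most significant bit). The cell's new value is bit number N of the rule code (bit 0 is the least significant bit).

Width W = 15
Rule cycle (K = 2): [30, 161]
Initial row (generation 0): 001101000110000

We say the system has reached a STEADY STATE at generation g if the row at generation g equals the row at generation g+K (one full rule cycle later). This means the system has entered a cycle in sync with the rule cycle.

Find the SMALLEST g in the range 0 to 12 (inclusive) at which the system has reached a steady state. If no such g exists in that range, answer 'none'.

Gen 0: 001101000110000
Gen 1 (rule 30): 011001101101000
Gen 2 (rule 161): 000000010010011
Gen 3 (rule 30): 000000111111110
Gen 4 (rule 161): 111110011111100
Gen 5 (rule 30): 100001110000010
Gen 6 (rule 161): 001100100111000
Gen 7 (rule 30): 011011111100100
Gen 8 (rule 161): 000101111000001
Gen 9 (rule 30): 001101000100011
Gen 10 (rule 161): 100010010001000
Gen 11 (rule 30): 110111111011100
Gen 12 (rule 161): 001011110101001
Gen 13 (rule 30): 011010000101111
Gen 14 (rule 161): 000100110010110

Answer: none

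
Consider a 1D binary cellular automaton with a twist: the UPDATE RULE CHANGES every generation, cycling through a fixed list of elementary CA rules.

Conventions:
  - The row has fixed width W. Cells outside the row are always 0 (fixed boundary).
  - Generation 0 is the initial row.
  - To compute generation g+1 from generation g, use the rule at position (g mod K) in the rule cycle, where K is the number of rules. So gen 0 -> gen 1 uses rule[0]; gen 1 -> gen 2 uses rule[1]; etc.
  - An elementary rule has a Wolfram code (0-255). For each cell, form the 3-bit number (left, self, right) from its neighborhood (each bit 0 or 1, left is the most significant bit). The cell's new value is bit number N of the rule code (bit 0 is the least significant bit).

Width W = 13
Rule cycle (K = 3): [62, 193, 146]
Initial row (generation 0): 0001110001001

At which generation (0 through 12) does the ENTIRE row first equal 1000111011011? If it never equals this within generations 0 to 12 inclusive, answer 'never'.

Gen 0: 0001110001001
Gen 1 (rule 62): 0011001011111
Gen 2 (rule 193): 1001000001111
Gen 3 (rule 146): 0110100010110
Gen 4 (rule 62): 1101110111101
Gen 5 (rule 193): 0100110011100
Gen 6 (rule 146): 1011001101010
Gen 7 (rule 62): 1110111011111
Gen 8 (rule 193): 0110011001111
Gen 9 (rule 146): 1001100110110
Gen 10 (rule 62): 1111011101101
Gen 11 (rule 193): 0111001100100
Gen 12 (rule 146): 1010110011010

Answer: never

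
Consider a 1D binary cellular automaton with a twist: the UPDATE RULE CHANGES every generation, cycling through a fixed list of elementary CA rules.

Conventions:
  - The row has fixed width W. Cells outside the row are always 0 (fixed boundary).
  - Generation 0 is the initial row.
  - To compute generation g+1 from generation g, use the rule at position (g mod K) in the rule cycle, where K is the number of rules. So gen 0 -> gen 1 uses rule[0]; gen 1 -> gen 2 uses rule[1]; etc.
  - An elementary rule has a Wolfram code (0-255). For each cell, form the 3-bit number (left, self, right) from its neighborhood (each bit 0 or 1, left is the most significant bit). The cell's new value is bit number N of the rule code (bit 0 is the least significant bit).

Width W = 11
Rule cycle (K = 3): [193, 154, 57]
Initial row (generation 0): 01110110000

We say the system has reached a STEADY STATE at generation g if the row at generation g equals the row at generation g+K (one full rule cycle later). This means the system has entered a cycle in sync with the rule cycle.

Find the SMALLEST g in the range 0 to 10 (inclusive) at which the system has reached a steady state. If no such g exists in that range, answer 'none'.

Gen 0: 01110110000
Gen 1 (rule 193): 00110010111
Gen 2 (rule 154): 01101100110
Gen 3 (rule 57): 01011010101
Gen 4 (rule 193): 00001000000
Gen 5 (rule 154): 00010100000
Gen 6 (rule 57): 11001011111
Gen 7 (rule 193): 01000001111
Gen 8 (rule 154): 10100011110
Gen 9 (rule 57): 01011010001
Gen 10 (rule 193): 00001000100
Gen 11 (rule 154): 00010101010
Gen 12 (rule 57): 11001010101
Gen 13 (rule 193): 01000000000

Answer: none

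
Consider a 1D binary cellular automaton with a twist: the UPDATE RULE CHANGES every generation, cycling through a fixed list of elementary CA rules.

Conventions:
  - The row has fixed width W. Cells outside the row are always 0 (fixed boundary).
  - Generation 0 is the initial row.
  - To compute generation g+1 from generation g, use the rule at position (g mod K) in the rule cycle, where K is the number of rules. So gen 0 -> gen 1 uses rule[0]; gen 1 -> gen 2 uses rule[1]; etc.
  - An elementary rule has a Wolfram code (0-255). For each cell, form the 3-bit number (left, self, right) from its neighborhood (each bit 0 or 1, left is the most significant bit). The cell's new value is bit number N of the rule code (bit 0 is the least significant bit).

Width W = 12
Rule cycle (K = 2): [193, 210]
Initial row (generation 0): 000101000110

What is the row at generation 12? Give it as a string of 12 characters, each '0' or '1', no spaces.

Answer: 010000000101

Derivation:
Gen 0: 000101000110
Gen 1 (rule 193): 110000010010
Gen 2 (rule 210): 011000101101
Gen 3 (rule 193): 001010000100
Gen 4 (rule 210): 010001001010
Gen 5 (rule 193): 000100000000
Gen 6 (rule 210): 001010000000
Gen 7 (rule 193): 100000111111
Gen 8 (rule 210): 010001011111
Gen 9 (rule 193): 000100001111
Gen 10 (rule 210): 001010010111
Gen 11 (rule 193): 100000000011
Gen 12 (rule 210): 010000000101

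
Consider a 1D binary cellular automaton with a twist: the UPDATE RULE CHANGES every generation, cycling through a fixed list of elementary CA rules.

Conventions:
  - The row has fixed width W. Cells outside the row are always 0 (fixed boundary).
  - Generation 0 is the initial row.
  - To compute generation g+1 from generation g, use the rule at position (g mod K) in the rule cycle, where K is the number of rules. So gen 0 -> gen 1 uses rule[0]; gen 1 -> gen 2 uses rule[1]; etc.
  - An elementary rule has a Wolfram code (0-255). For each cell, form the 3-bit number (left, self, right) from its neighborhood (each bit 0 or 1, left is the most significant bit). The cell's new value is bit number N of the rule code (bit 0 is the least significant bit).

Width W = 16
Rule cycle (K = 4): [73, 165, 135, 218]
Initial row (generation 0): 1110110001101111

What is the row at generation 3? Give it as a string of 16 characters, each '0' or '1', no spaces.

Gen 0: 1110110001101111
Gen 1 (rule 73): 1010110101101001
Gen 2 (rule 165): 1111001110011001
Gen 3 (rule 135): 0110010100100011

Answer: 0110010100100011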